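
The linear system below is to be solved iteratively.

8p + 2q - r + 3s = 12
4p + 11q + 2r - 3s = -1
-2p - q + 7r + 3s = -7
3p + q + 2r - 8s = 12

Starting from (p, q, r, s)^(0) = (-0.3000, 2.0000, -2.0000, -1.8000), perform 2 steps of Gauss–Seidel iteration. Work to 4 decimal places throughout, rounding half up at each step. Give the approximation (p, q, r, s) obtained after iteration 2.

(2.0830, -1.1452, -0.1230, -0.8928)

Iteration 1:
  p = (12 - (2)·2.0000 - (-1)·-2.0000 - (3)·-1.8000) / (8) = 1.4250
  q = (-1 - (4)·1.4250 - (2)·-2.0000 - (-3)·-1.8000) / (11) = -0.7364
  r = (-7 - (-2)·1.4250 - (-1)·-0.7364 - (3)·-1.8000) / (7) = 0.0734
  s = (12 - (3)·1.4250 - (1)·-0.7364 - (2)·0.0734) / (-8) = -1.0393
Iteration 2:
  p = (12 - (2)·-0.7364 - (-1)·0.0734 - (3)·-1.0393) / (8) = 2.0830
  q = (-1 - (4)·2.0830 - (2)·0.0734 - (-3)·-1.0393) / (11) = -1.1452
  r = (-7 - (-2)·2.0830 - (-1)·-1.1452 - (3)·-1.0393) / (7) = -0.1230
  s = (12 - (3)·2.0830 - (1)·-1.1452 - (2)·-0.1230) / (-8) = -0.8928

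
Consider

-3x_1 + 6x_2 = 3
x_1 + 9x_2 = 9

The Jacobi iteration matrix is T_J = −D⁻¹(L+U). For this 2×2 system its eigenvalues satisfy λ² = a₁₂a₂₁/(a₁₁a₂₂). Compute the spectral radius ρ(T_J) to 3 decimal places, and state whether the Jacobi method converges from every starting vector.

a₁₂a₂₁/(a₁₁a₂₂) = (6)·(1) / ((-3)·(9)) = -0.222222
ρ = √|-0.222222| = √0.222222 = 0.471
ρ < 1, so Jacobi converges

0.471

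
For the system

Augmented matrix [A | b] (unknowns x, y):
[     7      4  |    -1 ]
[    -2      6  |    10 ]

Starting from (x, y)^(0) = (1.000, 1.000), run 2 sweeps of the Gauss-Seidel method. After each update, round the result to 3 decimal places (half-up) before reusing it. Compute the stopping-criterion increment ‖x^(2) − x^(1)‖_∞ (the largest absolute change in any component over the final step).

Iteration 1:
  x = (-1 - (4)·1.000) / (7) = -0.714
  y = (10 - (-2)·-0.714) / (6) = 1.429
Iteration 2:
  x = (-1 - (4)·1.429) / (7) = -0.959
  y = (10 - (-2)·-0.959) / (6) = 1.347
Change: (-0.245, -0.082) → max |·| = 0.245

0.245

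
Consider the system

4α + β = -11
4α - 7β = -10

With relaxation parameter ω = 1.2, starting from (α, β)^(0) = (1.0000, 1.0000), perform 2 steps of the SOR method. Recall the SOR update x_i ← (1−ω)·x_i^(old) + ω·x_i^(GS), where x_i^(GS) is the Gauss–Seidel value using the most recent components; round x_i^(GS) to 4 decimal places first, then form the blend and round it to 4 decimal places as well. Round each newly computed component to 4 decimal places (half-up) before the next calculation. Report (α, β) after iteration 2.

(-2.2125, 0.4155)

Iteration 1:
  α: GS value = (-11 - (1)·1.0000) / (4) = -3.0000;  α ← (1−ω)·1.0000 + ω·-3.0000 = -3.8000
  β: GS value = (-10 - (4)·-3.8000) / (-7) = -0.7429;  β ← (1−ω)·1.0000 + ω·-0.7429 = -1.0915
Iteration 2:
  α: GS value = (-11 - (1)·-1.0915) / (4) = -2.4771;  α ← (1−ω)·-3.8000 + ω·-2.4771 = -2.2125
  β: GS value = (-10 - (4)·-2.2125) / (-7) = 0.1643;  β ← (1−ω)·-1.0915 + ω·0.1643 = 0.4155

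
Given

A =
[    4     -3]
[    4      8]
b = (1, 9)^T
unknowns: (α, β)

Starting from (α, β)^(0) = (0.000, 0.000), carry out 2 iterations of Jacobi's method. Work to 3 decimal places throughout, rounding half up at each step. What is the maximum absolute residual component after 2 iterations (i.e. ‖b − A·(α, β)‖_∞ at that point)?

3.376

Iteration 1:
  α = (1 - (-3)·0.000) / (4) = 0.250
  β = (9 - (4)·0.000) / (8) = 1.125
Iteration 2:
  α = (1 - (-3)·1.125) / (4) = 1.094
  β = (9 - (4)·0.250) / (8) = 1.000
Residual b − A·x = (-0.376, -3.376); ∞-norm = 3.376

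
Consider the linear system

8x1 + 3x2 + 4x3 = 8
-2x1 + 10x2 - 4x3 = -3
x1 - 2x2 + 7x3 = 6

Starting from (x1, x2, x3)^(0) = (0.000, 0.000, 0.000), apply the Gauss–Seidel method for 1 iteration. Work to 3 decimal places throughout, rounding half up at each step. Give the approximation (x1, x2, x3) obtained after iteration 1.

Iteration 1:
  x1 = (8 - (3)·0.000 - (4)·0.000) / (8) = 1.000
  x2 = (-3 - (-2)·1.000 - (-4)·0.000) / (10) = -0.100
  x3 = (6 - (1)·1.000 - (-2)·-0.100) / (7) = 0.686

(1.000, -0.100, 0.686)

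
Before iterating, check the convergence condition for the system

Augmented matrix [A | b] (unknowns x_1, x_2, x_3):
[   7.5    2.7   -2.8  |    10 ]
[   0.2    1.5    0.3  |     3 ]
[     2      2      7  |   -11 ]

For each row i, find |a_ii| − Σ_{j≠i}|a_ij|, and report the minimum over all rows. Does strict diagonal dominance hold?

1

row 1: |7.5| − (2.7+2.8) = 2
row 2: |1.5| − (0.2+0.3) = 1
row 3: |7| − (2+2) = 3
minimum over rows = 1 → strictly diagonally dominant (convergence guaranteed)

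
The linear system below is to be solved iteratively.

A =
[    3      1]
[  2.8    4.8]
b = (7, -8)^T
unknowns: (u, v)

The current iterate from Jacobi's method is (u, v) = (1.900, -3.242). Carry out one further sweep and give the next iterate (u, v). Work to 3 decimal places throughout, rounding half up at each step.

One sweep:
  u = (7 - (1)·-3.242) / (3) = 3.414
  v = (-8 - (2.8)·1.900) / (4.8) = -2.775

(3.414, -2.775)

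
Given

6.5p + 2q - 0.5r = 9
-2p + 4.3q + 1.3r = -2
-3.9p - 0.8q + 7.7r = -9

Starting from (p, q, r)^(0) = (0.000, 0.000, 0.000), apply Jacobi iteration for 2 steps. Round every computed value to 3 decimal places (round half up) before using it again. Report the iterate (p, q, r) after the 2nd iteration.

(1.438, 0.532, -0.516)

Iteration 1:
  p = (9 - (2)·0.000 - (-0.5)·0.000) / (6.5) = 1.385
  q = (-2 - (-2)·0.000 - (1.3)·0.000) / (4.3) = -0.465
  r = (-9 - (-3.9)·0.000 - (-0.8)·0.000) / (7.7) = -1.169
Iteration 2:
  p = (9 - (2)·-0.465 - (-0.5)·-1.169) / (6.5) = 1.438
  q = (-2 - (-2)·1.385 - (1.3)·-1.169) / (4.3) = 0.532
  r = (-9 - (-3.9)·1.385 - (-0.8)·-0.465) / (7.7) = -0.516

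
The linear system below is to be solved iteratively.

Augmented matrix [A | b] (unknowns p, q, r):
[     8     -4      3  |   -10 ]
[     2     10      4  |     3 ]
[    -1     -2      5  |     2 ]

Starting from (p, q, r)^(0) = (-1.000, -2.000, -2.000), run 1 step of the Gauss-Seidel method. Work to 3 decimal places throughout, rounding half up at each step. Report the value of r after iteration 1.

0.660

Iteration 1:
  p = (-10 - (-4)·-2.000 - (3)·-2.000) / (8) = -1.500
  q = (3 - (2)·-1.500 - (4)·-2.000) / (10) = 1.400
  r = (2 - (-1)·-1.500 - (-2)·1.400) / (5) = 0.660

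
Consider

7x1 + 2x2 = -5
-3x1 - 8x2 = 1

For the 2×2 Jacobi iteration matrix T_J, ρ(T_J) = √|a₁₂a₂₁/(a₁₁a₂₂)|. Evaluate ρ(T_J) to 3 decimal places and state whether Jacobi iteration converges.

0.327

a₁₂a₂₁/(a₁₁a₂₂) = (2)·(-3) / ((7)·(-8)) = 0.107143
ρ = √|0.107143| = √0.107143 = 0.327
ρ < 1, so Jacobi converges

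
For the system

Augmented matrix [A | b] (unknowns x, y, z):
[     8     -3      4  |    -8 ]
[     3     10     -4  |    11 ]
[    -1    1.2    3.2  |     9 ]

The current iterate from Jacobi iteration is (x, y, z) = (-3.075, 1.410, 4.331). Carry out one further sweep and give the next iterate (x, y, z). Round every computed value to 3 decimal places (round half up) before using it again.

One sweep:
  x = (-8 - (-3)·1.410 - (4)·4.331) / (8) = -2.637
  y = (11 - (3)·-3.075 - (-4)·4.331) / (10) = 3.755
  z = (9 - (-1)·-3.075 - (1.2)·1.410) / (3.2) = 1.323

(-2.637, 3.755, 1.323)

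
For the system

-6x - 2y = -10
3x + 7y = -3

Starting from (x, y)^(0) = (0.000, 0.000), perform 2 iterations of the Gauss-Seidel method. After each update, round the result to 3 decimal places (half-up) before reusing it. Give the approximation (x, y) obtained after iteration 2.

(2.048, -1.306)

Iteration 1:
  x = (-10 - (-2)·0.000) / (-6) = 1.667
  y = (-3 - (3)·1.667) / (7) = -1.143
Iteration 2:
  x = (-10 - (-2)·-1.143) / (-6) = 2.048
  y = (-3 - (3)·2.048) / (7) = -1.306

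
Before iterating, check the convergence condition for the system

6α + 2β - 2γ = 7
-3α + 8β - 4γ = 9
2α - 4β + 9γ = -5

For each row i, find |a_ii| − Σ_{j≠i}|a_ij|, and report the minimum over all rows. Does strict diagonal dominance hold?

1

row 1: |6| − (2+2) = 2
row 2: |8| − (3+4) = 1
row 3: |9| − (2+4) = 3
minimum over rows = 1 → strictly diagonally dominant (convergence guaranteed)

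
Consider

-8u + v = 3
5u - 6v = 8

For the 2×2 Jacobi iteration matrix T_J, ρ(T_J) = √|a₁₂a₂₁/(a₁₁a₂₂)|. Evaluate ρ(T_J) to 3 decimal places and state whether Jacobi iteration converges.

a₁₂a₂₁/(a₁₁a₂₂) = (1)·(5) / ((-8)·(-6)) = 0.104167
ρ = √|0.104167| = √0.104167 = 0.323
ρ < 1, so Jacobi converges

0.323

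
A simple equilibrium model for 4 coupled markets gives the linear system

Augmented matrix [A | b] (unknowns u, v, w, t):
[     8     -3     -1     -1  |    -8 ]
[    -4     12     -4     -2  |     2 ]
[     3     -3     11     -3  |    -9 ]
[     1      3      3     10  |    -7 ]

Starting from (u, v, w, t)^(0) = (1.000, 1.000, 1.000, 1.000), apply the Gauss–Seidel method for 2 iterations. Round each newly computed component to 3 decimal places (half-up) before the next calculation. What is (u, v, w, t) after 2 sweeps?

(-0.926, -0.363, -0.866, -0.239)

Iteration 1:
  u = (-8 - (-3)·1.000 - (-1)·1.000 - (-1)·1.000) / (8) = -0.375
  v = (2 - (-4)·-0.375 - (-4)·1.000 - (-2)·1.000) / (12) = 0.542
  w = (-9 - (3)·-0.375 - (-3)·0.542 - (-3)·1.000) / (11) = -0.295
  t = (-7 - (1)·-0.375 - (3)·0.542 - (3)·-0.295) / (10) = -0.737
Iteration 2:
  u = (-8 - (-3)·0.542 - (-1)·-0.295 - (-1)·-0.737) / (8) = -0.926
  v = (2 - (-4)·-0.926 - (-4)·-0.295 - (-2)·-0.737) / (12) = -0.363
  w = (-9 - (3)·-0.926 - (-3)·-0.363 - (-3)·-0.737) / (11) = -0.866
  t = (-7 - (1)·-0.926 - (3)·-0.363 - (3)·-0.866) / (10) = -0.239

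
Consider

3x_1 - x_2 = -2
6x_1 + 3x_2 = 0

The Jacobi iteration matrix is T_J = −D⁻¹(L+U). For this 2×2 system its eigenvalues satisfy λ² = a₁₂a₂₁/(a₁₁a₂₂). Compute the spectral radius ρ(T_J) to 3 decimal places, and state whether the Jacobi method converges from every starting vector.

0.816

a₁₂a₂₁/(a₁₁a₂₂) = (-1)·(6) / ((3)·(3)) = -0.666667
ρ = √|-0.666667| = √0.666667 = 0.816
ρ < 1, so Jacobi converges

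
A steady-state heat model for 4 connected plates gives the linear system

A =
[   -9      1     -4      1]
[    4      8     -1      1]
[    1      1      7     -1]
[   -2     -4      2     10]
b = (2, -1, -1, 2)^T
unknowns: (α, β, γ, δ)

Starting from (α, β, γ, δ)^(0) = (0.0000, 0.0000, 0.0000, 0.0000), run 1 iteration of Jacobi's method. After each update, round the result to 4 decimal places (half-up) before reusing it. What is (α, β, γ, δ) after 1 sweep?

(-0.2222, -0.1250, -0.1429, 0.2000)

Iteration 1:
  α = (2 - (1)·0.0000 - (-4)·0.0000 - (1)·0.0000) / (-9) = -0.2222
  β = (-1 - (4)·0.0000 - (-1)·0.0000 - (1)·0.0000) / (8) = -0.1250
  γ = (-1 - (1)·0.0000 - (1)·0.0000 - (-1)·0.0000) / (7) = -0.1429
  δ = (2 - (-2)·0.0000 - (-4)·0.0000 - (2)·0.0000) / (10) = 0.2000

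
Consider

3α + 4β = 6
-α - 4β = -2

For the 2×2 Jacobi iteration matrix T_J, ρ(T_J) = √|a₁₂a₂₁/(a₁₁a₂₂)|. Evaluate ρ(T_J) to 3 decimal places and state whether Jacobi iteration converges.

a₁₂a₂₁/(a₁₁a₂₂) = (4)·(-1) / ((3)·(-4)) = 0.333333
ρ = √|0.333333| = √0.333333 = 0.577
ρ < 1, so Jacobi converges

0.577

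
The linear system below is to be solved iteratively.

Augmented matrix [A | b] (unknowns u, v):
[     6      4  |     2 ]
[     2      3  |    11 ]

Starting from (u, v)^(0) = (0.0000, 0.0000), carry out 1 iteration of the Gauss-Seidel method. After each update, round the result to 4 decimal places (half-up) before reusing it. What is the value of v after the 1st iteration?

Iteration 1:
  u = (2 - (4)·0.0000) / (6) = 0.3333
  v = (11 - (2)·0.3333) / (3) = 3.4445

3.4445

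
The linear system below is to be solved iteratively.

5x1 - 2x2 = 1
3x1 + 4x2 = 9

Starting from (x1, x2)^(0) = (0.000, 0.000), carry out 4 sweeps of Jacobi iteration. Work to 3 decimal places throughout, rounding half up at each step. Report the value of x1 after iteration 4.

Iteration 1:
  x1 = (1 - (-2)·0.000) / (5) = 0.200
  x2 = (9 - (3)·0.000) / (4) = 2.250
Iteration 2:
  x1 = (1 - (-2)·2.250) / (5) = 1.100
  x2 = (9 - (3)·0.200) / (4) = 2.100
Iteration 3:
  x1 = (1 - (-2)·2.100) / (5) = 1.040
  x2 = (9 - (3)·1.100) / (4) = 1.425
Iteration 4:
  x1 = (1 - (-2)·1.425) / (5) = 0.770
  x2 = (9 - (3)·1.040) / (4) = 1.470

0.770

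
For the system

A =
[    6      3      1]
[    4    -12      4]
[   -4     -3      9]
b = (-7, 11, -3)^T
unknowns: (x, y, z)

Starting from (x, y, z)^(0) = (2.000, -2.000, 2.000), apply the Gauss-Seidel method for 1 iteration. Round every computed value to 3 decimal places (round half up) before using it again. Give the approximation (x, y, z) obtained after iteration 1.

(-0.500, -0.417, -0.695)

Iteration 1:
  x = (-7 - (3)·-2.000 - (1)·2.000) / (6) = -0.500
  y = (11 - (4)·-0.500 - (4)·2.000) / (-12) = -0.417
  z = (-3 - (-4)·-0.500 - (-3)·-0.417) / (9) = -0.695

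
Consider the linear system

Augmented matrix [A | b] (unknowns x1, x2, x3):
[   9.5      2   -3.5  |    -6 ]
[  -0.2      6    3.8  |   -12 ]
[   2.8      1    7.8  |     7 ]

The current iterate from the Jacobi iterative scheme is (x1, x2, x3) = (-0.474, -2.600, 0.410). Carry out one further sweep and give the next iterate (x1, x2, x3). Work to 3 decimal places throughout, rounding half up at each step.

One sweep:
  x1 = (-6 - (2)·-2.600 - (-3.5)·0.410) / (9.5) = 0.067
  x2 = (-12 - (-0.2)·-0.474 - (3.8)·0.410) / (6) = -2.275
  x3 = (7 - (2.8)·-0.474 - (1)·-2.600) / (7.8) = 1.401

(0.067, -2.275, 1.401)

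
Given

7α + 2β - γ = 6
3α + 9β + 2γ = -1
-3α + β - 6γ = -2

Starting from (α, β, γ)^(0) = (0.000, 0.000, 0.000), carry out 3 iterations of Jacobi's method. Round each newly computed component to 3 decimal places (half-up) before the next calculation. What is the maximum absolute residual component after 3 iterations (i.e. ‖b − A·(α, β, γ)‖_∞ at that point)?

Iteration 1:
  α = (6 - (2)·0.000 - (-1)·0.000) / (7) = 0.857
  β = (-1 - (3)·0.000 - (2)·0.000) / (9) = -0.111
  γ = (-2 - (-3)·0.000 - (1)·0.000) / (-6) = 0.333
Iteration 2:
  α = (6 - (2)·-0.111 - (-1)·0.333) / (7) = 0.936
  β = (-1 - (3)·0.857 - (2)·0.333) / (9) = -0.471
  γ = (-2 - (-3)·0.857 - (1)·-0.111) / (-6) = -0.114
Iteration 3:
  α = (6 - (2)·-0.471 - (-1)·-0.114) / (7) = 0.975
  β = (-1 - (3)·0.936 - (2)·-0.114) / (9) = -0.398
  γ = (-2 - (-3)·0.936 - (1)·-0.471) / (-6) = -0.213
Residual b − A·x = (-0.242, 0.083, 0.045); ∞-norm = 0.242

0.242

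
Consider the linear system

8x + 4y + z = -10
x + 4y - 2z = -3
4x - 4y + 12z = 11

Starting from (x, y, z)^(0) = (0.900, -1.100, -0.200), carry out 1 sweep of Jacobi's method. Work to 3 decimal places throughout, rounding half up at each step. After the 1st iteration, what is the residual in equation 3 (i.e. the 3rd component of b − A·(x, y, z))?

Iteration 1:
  x = (-10 - (4)·-1.100 - (1)·-0.200) / (8) = -0.675
  y = (-3 - (1)·0.900 - (-2)·-0.200) / (4) = -1.075
  z = (11 - (4)·0.900 - (-4)·-1.100) / (12) = 0.250
Residual b − A·x = (-0.550, 2.475, 6.400)

6.400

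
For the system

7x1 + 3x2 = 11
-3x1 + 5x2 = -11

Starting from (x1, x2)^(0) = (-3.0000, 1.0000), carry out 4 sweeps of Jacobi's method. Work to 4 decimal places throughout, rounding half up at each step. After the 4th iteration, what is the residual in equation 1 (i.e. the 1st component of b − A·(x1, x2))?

1.9176

Iteration 1:
  x1 = (11 - (3)·1.0000) / (7) = 1.1429
  x2 = (-11 - (-3)·-3.0000) / (5) = -4.0000
Iteration 2:
  x1 = (11 - (3)·-4.0000) / (7) = 3.2857
  x2 = (-11 - (-3)·1.1429) / (5) = -1.5143
Iteration 3:
  x1 = (11 - (3)·-1.5143) / (7) = 2.2204
  x2 = (-11 - (-3)·3.2857) / (5) = -0.2286
Iteration 4:
  x1 = (11 - (3)·-0.2286) / (7) = 1.6694
  x2 = (-11 - (-3)·2.2204) / (5) = -0.8678
Residual b − A·x = (1.9176, -1.6528)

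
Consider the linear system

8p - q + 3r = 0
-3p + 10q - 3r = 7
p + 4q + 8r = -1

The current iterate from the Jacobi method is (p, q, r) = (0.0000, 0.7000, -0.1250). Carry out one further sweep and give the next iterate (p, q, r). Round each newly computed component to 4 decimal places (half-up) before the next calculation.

(0.1344, 0.6625, -0.4750)

One sweep:
  p = (0 - (-1)·0.7000 - (3)·-0.1250) / (8) = 0.1344
  q = (7 - (-3)·0.0000 - (-3)·-0.1250) / (10) = 0.6625
  r = (-1 - (1)·0.0000 - (4)·0.7000) / (8) = -0.4750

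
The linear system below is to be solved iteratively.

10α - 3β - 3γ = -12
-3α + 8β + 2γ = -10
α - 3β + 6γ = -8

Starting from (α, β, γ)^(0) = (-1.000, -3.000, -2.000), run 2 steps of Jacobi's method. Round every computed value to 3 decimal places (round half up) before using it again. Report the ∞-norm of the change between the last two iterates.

1.221

Iteration 1:
  α = (-12 - (-3)·-3.000 - (-3)·-2.000) / (10) = -2.700
  β = (-10 - (-3)·-1.000 - (2)·-2.000) / (8) = -1.125
  γ = (-8 - (1)·-1.000 - (-3)·-3.000) / (6) = -2.667
Iteration 2:
  α = (-12 - (-3)·-1.125 - (-3)·-2.667) / (10) = -2.338
  β = (-10 - (-3)·-2.700 - (2)·-2.667) / (8) = -1.596
  γ = (-8 - (1)·-2.700 - (-3)·-1.125) / (6) = -1.446
Change: (0.362, -0.471, 1.221) → max |·| = 1.221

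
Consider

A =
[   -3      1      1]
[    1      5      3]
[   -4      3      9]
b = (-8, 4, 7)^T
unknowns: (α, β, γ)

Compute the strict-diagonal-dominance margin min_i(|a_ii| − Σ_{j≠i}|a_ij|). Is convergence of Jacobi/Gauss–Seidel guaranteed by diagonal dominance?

1

row 1: |-3| − (1+1) = 1
row 2: |5| − (1+3) = 1
row 3: |9| − (4+3) = 2
minimum over rows = 1 → strictly diagonally dominant (convergence guaranteed)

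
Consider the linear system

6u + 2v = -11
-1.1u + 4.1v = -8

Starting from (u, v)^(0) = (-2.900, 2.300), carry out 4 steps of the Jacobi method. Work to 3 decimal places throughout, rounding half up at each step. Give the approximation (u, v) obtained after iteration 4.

(-1.100, -2.206)

Iteration 1:
  u = (-11 - (2)·2.300) / (6) = -2.600
  v = (-8 - (-1.1)·-2.900) / (4.1) = -2.729
Iteration 2:
  u = (-11 - (2)·-2.729) / (6) = -0.924
  v = (-8 - (-1.1)·-2.600) / (4.1) = -2.649
Iteration 3:
  u = (-11 - (2)·-2.649) / (6) = -0.950
  v = (-8 - (-1.1)·-0.924) / (4.1) = -2.199
Iteration 4:
  u = (-11 - (2)·-2.199) / (6) = -1.100
  v = (-8 - (-1.1)·-0.950) / (4.1) = -2.206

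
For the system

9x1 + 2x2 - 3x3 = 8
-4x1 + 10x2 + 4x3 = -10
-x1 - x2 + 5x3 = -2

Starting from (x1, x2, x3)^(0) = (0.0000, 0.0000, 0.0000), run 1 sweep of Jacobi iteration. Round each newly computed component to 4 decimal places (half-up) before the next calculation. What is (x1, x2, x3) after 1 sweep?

Iteration 1:
  x1 = (8 - (2)·0.0000 - (-3)·0.0000) / (9) = 0.8889
  x2 = (-10 - (-4)·0.0000 - (4)·0.0000) / (10) = -1.0000
  x3 = (-2 - (-1)·0.0000 - (-1)·0.0000) / (5) = -0.4000

(0.8889, -1.0000, -0.4000)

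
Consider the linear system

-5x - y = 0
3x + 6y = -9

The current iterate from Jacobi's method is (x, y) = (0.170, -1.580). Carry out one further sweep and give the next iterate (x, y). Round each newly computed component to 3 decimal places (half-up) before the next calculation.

One sweep:
  x = (0 - (-1)·-1.580) / (-5) = 0.316
  y = (-9 - (3)·0.170) / (6) = -1.585

(0.316, -1.585)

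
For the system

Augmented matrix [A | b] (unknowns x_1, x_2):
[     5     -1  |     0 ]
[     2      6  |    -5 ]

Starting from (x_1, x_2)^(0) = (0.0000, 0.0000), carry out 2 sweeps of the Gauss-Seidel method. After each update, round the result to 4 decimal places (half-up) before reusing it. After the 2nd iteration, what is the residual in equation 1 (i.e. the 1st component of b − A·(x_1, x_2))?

0.0557

Iteration 1:
  x_1 = (0 - (-1)·0.0000) / (5) = 0.0000
  x_2 = (-5 - (2)·0.0000) / (6) = -0.8333
Iteration 2:
  x_1 = (0 - (-1)·-0.8333) / (5) = -0.1667
  x_2 = (-5 - (2)·-0.1667) / (6) = -0.7778
Residual b − A·x = (0.0557, 0.0002)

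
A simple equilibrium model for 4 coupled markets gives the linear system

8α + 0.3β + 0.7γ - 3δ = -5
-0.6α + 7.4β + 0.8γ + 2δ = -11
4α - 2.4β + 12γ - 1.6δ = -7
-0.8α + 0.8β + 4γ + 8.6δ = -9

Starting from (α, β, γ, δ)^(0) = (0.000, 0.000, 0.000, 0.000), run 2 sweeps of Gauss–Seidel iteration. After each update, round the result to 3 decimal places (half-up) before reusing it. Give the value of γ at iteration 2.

-0.679

Iteration 1:
  α = (-5 - (0.3)·0.000 - (0.7)·0.000 - (-3)·0.000) / (8) = -0.625
  β = (-11 - (-0.6)·-0.625 - (0.8)·0.000 - (2)·0.000) / (7.4) = -1.537
  γ = (-7 - (4)·-0.625 - (-2.4)·-1.537 - (-1.6)·0.000) / (12) = -0.682
  δ = (-9 - (-0.8)·-0.625 - (0.8)·-1.537 - (4)·-0.682) / (8.6) = -0.644
Iteration 2:
  α = (-5 - (0.3)·-1.537 - (0.7)·-0.682 - (-3)·-0.644) / (8) = -0.749
  β = (-11 - (-0.6)·-0.749 - (0.8)·-0.682 - (2)·-0.644) / (7.4) = -1.299
  γ = (-7 - (4)·-0.749 - (-2.4)·-1.299 - (-1.6)·-0.644) / (12) = -0.679
  δ = (-9 - (-0.8)·-0.749 - (0.8)·-1.299 - (4)·-0.679) / (8.6) = -0.680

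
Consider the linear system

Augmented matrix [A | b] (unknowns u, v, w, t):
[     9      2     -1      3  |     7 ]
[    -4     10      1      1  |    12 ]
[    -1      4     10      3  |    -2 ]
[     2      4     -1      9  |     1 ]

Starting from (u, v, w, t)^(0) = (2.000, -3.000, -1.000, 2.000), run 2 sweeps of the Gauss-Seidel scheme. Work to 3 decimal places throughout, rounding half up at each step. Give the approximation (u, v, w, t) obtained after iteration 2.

(0.594, 1.644, -0.562, -0.814)

Iteration 1:
  u = (7 - (2)·-3.000 - (-1)·-1.000 - (3)·2.000) / (9) = 0.667
  v = (12 - (-4)·0.667 - (1)·-1.000 - (1)·2.000) / (10) = 1.367
  w = (-2 - (-1)·0.667 - (4)·1.367 - (3)·2.000) / (10) = -1.280
  t = (1 - (2)·0.667 - (4)·1.367 - (-1)·-1.280) / (9) = -0.787
Iteration 2:
  u = (7 - (2)·1.367 - (-1)·-1.280 - (3)·-0.787) / (9) = 0.594
  v = (12 - (-4)·0.594 - (1)·-1.280 - (1)·-0.787) / (10) = 1.644
  w = (-2 - (-1)·0.594 - (4)·1.644 - (3)·-0.787) / (10) = -0.562
  t = (1 - (2)·0.594 - (4)·1.644 - (-1)·-0.562) / (9) = -0.814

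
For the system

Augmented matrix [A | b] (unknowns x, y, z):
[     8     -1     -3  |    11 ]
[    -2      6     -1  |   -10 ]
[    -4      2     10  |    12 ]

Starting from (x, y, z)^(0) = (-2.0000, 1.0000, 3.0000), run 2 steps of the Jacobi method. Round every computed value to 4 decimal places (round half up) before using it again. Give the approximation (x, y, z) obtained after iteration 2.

Iteration 1:
  x = (11 - (-1)·1.0000 - (-3)·3.0000) / (8) = 2.6250
  y = (-10 - (-2)·-2.0000 - (-1)·3.0000) / (6) = -1.8333
  z = (12 - (-4)·-2.0000 - (2)·1.0000) / (10) = 0.2000
Iteration 2:
  x = (11 - (-1)·-1.8333 - (-3)·0.2000) / (8) = 1.2208
  y = (-10 - (-2)·2.6250 - (-1)·0.2000) / (6) = -0.7583
  z = (12 - (-4)·2.6250 - (2)·-1.8333) / (10) = 2.6167

(1.2208, -0.7583, 2.6167)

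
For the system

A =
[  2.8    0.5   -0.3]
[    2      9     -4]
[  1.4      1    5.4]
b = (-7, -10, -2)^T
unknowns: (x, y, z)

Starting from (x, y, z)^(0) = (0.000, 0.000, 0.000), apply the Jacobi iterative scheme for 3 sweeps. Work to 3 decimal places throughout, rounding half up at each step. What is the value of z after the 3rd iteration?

Iteration 1:
  x = (-7 - (0.5)·0.000 - (-0.3)·0.000) / (2.8) = -2.500
  y = (-10 - (2)·0.000 - (-4)·0.000) / (9) = -1.111
  z = (-2 - (1.4)·0.000 - (1)·0.000) / (5.4) = -0.370
Iteration 2:
  x = (-7 - (0.5)·-1.111 - (-0.3)·-0.370) / (2.8) = -2.341
  y = (-10 - (2)·-2.500 - (-4)·-0.370) / (9) = -0.720
  z = (-2 - (1.4)·-2.500 - (1)·-1.111) / (5.4) = 0.484
Iteration 3:
  x = (-7 - (0.5)·-0.720 - (-0.3)·0.484) / (2.8) = -2.320
  y = (-10 - (2)·-2.341 - (-4)·0.484) / (9) = -0.376
  z = (-2 - (1.4)·-2.341 - (1)·-0.720) / (5.4) = 0.370

0.370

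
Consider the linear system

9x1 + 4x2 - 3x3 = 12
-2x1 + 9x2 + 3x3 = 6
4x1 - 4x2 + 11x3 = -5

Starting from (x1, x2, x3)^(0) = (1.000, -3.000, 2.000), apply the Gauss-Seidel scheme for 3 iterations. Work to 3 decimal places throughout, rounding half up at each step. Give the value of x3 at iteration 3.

Iteration 1:
  x1 = (12 - (4)·-3.000 - (-3)·2.000) / (9) = 3.333
  x2 = (6 - (-2)·3.333 - (3)·2.000) / (9) = 0.741
  x3 = (-5 - (4)·3.333 - (-4)·0.741) / (11) = -1.397
Iteration 2:
  x1 = (12 - (4)·0.741 - (-3)·-1.397) / (9) = 0.538
  x2 = (6 - (-2)·0.538 - (3)·-1.397) / (9) = 1.252
  x3 = (-5 - (4)·0.538 - (-4)·1.252) / (11) = -0.195
Iteration 3:
  x1 = (12 - (4)·1.252 - (-3)·-0.195) / (9) = 0.712
  x2 = (6 - (-2)·0.712 - (3)·-0.195) / (9) = 0.890
  x3 = (-5 - (4)·0.712 - (-4)·0.890) / (11) = -0.390

-0.390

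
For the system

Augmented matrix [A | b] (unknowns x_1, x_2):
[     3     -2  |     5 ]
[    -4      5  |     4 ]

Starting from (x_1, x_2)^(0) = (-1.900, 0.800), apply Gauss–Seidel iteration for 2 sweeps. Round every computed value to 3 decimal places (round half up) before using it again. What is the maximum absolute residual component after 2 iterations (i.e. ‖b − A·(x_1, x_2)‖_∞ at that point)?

1.877

Iteration 1:
  x_1 = (5 - (-2)·0.800) / (3) = 2.200
  x_2 = (4 - (-4)·2.200) / (5) = 2.560
Iteration 2:
  x_1 = (5 - (-2)·2.560) / (3) = 3.373
  x_2 = (4 - (-4)·3.373) / (5) = 3.498
Residual b − A·x = (1.877, 0.002); ∞-norm = 1.877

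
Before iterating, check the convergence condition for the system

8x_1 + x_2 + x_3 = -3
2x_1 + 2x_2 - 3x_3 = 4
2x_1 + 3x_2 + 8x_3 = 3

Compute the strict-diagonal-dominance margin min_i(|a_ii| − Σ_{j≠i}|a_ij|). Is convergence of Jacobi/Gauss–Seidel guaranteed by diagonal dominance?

row 1: |8| − (1+1) = 6
row 2: |2| − (2+3) = -3
row 3: |8| − (2+3) = 3
minimum over rows = -3 → not strictly diagonally dominant

-3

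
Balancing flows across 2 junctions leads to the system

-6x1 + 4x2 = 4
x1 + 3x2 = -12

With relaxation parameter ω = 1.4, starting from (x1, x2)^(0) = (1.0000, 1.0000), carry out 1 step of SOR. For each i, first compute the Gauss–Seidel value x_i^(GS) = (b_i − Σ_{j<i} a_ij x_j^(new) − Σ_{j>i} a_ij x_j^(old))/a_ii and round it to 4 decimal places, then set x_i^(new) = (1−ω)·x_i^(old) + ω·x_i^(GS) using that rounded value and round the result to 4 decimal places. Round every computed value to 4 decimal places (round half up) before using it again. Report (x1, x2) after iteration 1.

Iteration 1:
  x1: GS value = (4 - (4)·1.0000) / (-6) = 0.0000;  x1 ← (1−ω)·1.0000 + ω·0.0000 = -0.4000
  x2: GS value = (-12 - (1)·-0.4000) / (3) = -3.8667;  x2 ← (1−ω)·1.0000 + ω·-3.8667 = -5.8134

(-0.4000, -5.8134)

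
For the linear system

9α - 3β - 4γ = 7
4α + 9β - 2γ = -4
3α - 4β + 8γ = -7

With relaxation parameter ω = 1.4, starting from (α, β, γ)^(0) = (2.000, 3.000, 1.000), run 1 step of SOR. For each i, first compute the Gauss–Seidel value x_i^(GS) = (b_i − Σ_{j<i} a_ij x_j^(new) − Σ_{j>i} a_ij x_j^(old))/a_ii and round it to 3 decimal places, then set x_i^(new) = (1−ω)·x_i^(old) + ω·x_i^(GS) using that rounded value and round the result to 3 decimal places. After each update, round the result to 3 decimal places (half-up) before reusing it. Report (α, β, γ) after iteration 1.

(2.311, -2.949, -4.902)

Iteration 1:
  α: GS value = (7 - (-3)·3.000 - (-4)·1.000) / (9) = 2.222;  α ← (1−ω)·2.000 + ω·2.222 = 2.311
  β: GS value = (-4 - (4)·2.311 - (-2)·1.000) / (9) = -1.249;  β ← (1−ω)·3.000 + ω·-1.249 = -2.949
  γ: GS value = (-7 - (3)·2.311 - (-4)·-2.949) / (8) = -3.216;  γ ← (1−ω)·1.000 + ω·-3.216 = -4.902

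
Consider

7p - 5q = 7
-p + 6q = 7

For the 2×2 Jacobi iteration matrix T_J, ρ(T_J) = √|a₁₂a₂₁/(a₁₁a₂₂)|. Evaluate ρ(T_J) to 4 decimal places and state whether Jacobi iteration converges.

0.3450

a₁₂a₂₁/(a₁₁a₂₂) = (-5)·(-1) / ((7)·(6)) = 0.119048
ρ = √|0.119048| = √0.119048 = 0.3450
ρ < 1, so Jacobi converges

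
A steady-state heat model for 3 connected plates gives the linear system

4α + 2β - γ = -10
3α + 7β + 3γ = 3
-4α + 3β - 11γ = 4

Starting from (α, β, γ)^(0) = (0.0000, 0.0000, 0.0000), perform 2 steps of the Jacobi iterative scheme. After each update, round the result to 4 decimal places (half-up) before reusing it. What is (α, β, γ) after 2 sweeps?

Iteration 1:
  α = (-10 - (2)·0.0000 - (-1)·0.0000) / (4) = -2.5000
  β = (3 - (3)·0.0000 - (3)·0.0000) / (7) = 0.4286
  γ = (4 - (-4)·0.0000 - (3)·0.0000) / (-11) = -0.3636
Iteration 2:
  α = (-10 - (2)·0.4286 - (-1)·-0.3636) / (4) = -2.8052
  β = (3 - (3)·-2.5000 - (3)·-0.3636) / (7) = 1.6558
  γ = (4 - (-4)·-2.5000 - (3)·0.4286) / (-11) = 0.6623

(-2.8052, 1.6558, 0.6623)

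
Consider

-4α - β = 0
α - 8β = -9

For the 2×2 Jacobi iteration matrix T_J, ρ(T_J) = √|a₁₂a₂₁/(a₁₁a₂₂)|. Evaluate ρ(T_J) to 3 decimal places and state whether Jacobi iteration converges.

0.177

a₁₂a₂₁/(a₁₁a₂₂) = (-1)·(1) / ((-4)·(-8)) = -0.031250
ρ = √|-0.031250| = √0.031250 = 0.177
ρ < 1, so Jacobi converges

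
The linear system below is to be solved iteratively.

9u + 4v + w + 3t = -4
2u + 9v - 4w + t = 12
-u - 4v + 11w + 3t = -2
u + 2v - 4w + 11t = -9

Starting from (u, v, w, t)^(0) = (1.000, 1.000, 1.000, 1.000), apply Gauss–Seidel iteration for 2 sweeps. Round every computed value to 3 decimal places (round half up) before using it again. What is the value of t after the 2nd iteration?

-0.813

Iteration 1:
  u = (-4 - (4)·1.000 - (1)·1.000 - (3)·1.000) / (9) = -1.333
  v = (12 - (2)·-1.333 - (-4)·1.000 - (1)·1.000) / (9) = 1.963
  w = (-2 - (-1)·-1.333 - (-4)·1.963 - (3)·1.000) / (11) = 0.138
  t = (-9 - (1)·-1.333 - (2)·1.963 - (-4)·0.138) / (11) = -1.004
Iteration 2:
  u = (-4 - (4)·1.963 - (1)·0.138 - (3)·-1.004) / (9) = -0.998
  v = (12 - (2)·-0.998 - (-4)·0.138 - (1)·-1.004) / (9) = 1.728
  w = (-2 - (-1)·-0.998 - (-4)·1.728 - (3)·-1.004) / (11) = 0.630
  t = (-9 - (1)·-0.998 - (2)·1.728 - (-4)·0.630) / (11) = -0.813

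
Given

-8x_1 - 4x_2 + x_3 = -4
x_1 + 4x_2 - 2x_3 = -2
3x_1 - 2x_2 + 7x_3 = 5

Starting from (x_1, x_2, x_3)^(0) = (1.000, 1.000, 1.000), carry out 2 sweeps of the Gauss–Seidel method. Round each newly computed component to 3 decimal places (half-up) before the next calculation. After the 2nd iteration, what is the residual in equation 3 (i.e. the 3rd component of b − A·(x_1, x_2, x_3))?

Iteration 1:
  x_1 = (-4 - (-4)·1.000 - (1)·1.000) / (-8) = 0.125
  x_2 = (-2 - (1)·0.125 - (-2)·1.000) / (4) = -0.031
  x_3 = (5 - (3)·0.125 - (-2)·-0.031) / (7) = 0.652
Iteration 2:
  x_1 = (-4 - (-4)·-0.031 - (1)·0.652) / (-8) = 0.597
  x_2 = (-2 - (1)·0.597 - (-2)·0.652) / (4) = -0.323
  x_3 = (5 - (3)·0.597 - (-2)·-0.323) / (7) = 0.366
Residual b − A·x = (-0.882, -0.573, 0.001)

0.001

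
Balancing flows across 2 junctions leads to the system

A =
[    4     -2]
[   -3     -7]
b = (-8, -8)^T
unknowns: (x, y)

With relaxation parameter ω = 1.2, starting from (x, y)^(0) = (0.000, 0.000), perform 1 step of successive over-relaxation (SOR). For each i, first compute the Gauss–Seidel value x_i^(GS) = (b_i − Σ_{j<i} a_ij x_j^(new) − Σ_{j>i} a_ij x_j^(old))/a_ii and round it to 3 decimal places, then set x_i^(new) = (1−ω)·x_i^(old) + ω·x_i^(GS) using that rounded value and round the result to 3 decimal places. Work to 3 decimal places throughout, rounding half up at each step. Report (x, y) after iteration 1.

(-2.400, 2.605)

Iteration 1:
  x: GS value = (-8 - (-2)·0.000) / (4) = -2.000;  x ← (1−ω)·0.000 + ω·-2.000 = -2.400
  y: GS value = (-8 - (-3)·-2.400) / (-7) = 2.171;  y ← (1−ω)·0.000 + ω·2.171 = 2.605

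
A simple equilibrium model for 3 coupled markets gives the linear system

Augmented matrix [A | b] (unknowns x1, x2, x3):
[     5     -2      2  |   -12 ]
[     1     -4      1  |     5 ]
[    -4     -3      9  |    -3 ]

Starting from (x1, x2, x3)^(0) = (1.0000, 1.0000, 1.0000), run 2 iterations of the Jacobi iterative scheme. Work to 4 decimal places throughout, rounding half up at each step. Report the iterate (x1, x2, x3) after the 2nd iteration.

Iteration 1:
  x1 = (-12 - (-2)·1.0000 - (2)·1.0000) / (5) = -2.4000
  x2 = (5 - (1)·1.0000 - (1)·1.0000) / (-4) = -0.7500
  x3 = (-3 - (-4)·1.0000 - (-3)·1.0000) / (9) = 0.4444
Iteration 2:
  x1 = (-12 - (-2)·-0.7500 - (2)·0.4444) / (5) = -2.8778
  x2 = (5 - (1)·-2.4000 - (1)·0.4444) / (-4) = -1.7389
  x3 = (-3 - (-4)·-2.4000 - (-3)·-0.7500) / (9) = -1.6500

(-2.8778, -1.7389, -1.6500)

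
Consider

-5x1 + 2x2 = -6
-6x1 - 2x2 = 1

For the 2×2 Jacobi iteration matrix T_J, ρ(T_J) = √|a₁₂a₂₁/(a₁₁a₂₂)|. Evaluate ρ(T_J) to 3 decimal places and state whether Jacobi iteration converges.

a₁₂a₂₁/(a₁₁a₂₂) = (2)·(-6) / ((-5)·(-2)) = -1.200000
ρ = √|-1.200000| = √1.200000 = 1.095
ρ > 1, so Jacobi diverges

1.095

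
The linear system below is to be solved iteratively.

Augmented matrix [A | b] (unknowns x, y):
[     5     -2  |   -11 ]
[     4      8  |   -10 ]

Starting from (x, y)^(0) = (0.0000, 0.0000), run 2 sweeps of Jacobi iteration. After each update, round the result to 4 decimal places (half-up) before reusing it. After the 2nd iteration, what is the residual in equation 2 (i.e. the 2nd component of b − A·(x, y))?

2.0000

Iteration 1:
  x = (-11 - (-2)·0.0000) / (5) = -2.2000
  y = (-10 - (4)·0.0000) / (8) = -1.2500
Iteration 2:
  x = (-11 - (-2)·-1.2500) / (5) = -2.7000
  y = (-10 - (4)·-2.2000) / (8) = -0.1500
Residual b − A·x = (2.2000, 2.0000)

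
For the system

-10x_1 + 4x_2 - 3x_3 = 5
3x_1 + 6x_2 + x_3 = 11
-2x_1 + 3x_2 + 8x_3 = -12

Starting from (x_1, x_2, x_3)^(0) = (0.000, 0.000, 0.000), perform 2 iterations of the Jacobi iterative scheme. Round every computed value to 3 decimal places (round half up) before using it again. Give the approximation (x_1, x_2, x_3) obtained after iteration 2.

(0.683, 2.333, -2.312)

Iteration 1:
  x_1 = (5 - (4)·0.000 - (-3)·0.000) / (-10) = -0.500
  x_2 = (11 - (3)·0.000 - (1)·0.000) / (6) = 1.833
  x_3 = (-12 - (-2)·0.000 - (3)·0.000) / (8) = -1.500
Iteration 2:
  x_1 = (5 - (4)·1.833 - (-3)·-1.500) / (-10) = 0.683
  x_2 = (11 - (3)·-0.500 - (1)·-1.500) / (6) = 2.333
  x_3 = (-12 - (-2)·-0.500 - (3)·1.833) / (8) = -2.312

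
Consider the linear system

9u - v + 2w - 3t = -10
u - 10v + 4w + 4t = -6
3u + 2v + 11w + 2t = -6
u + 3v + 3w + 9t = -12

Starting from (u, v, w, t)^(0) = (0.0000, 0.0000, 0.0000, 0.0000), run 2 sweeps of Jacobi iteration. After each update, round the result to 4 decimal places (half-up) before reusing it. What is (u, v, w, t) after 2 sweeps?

(-1.3677, -0.2626, -0.1091, -1.2280)

Iteration 1:
  u = (-10 - (-1)·0.0000 - (2)·0.0000 - (-3)·0.0000) / (9) = -1.1111
  v = (-6 - (1)·0.0000 - (4)·0.0000 - (4)·0.0000) / (-10) = 0.6000
  w = (-6 - (3)·0.0000 - (2)·0.0000 - (2)·0.0000) / (11) = -0.5455
  t = (-12 - (1)·0.0000 - (3)·0.0000 - (3)·0.0000) / (9) = -1.3333
Iteration 2:
  u = (-10 - (-1)·0.6000 - (2)·-0.5455 - (-3)·-1.3333) / (9) = -1.3677
  v = (-6 - (1)·-1.1111 - (4)·-0.5455 - (4)·-1.3333) / (-10) = -0.2626
  w = (-6 - (3)·-1.1111 - (2)·0.6000 - (2)·-1.3333) / (11) = -0.1091
  t = (-12 - (1)·-1.1111 - (3)·0.6000 - (3)·-0.5455) / (9) = -1.2280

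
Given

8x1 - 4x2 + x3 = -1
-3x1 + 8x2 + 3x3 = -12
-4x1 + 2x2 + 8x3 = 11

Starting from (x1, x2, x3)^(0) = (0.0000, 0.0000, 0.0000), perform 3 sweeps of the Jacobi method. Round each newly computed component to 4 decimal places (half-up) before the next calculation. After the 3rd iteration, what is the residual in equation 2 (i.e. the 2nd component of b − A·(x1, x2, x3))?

0.0000

Iteration 1:
  x1 = (-1 - (-4)·0.0000 - (1)·0.0000) / (8) = -0.1250
  x2 = (-12 - (-3)·0.0000 - (3)·0.0000) / (8) = -1.5000
  x3 = (11 - (-4)·0.0000 - (2)·0.0000) / (8) = 1.3750
Iteration 2:
  x1 = (-1 - (-4)·-1.5000 - (1)·1.3750) / (8) = -1.0469
  x2 = (-12 - (-3)·-0.1250 - (3)·1.3750) / (8) = -2.0625
  x3 = (11 - (-4)·-0.1250 - (2)·-1.5000) / (8) = 1.6875
Iteration 3:
  x1 = (-1 - (-4)·-2.0625 - (1)·1.6875) / (8) = -1.3672
  x2 = (-12 - (-3)·-1.0469 - (3)·1.6875) / (8) = -2.5254
  x3 = (11 - (-4)·-1.0469 - (2)·-2.0625) / (8) = 1.3672
Residual b − A·x = (-1.5312, 0.0000, -0.3556)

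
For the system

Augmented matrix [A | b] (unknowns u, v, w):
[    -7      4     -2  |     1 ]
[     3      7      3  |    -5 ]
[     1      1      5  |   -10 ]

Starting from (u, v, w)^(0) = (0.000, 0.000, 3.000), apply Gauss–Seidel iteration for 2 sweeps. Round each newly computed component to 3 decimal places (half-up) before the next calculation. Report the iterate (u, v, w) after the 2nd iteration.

(-0.616, 0.187, -1.914)

Iteration 1:
  u = (1 - (4)·0.000 - (-2)·3.000) / (-7) = -1.000
  v = (-5 - (3)·-1.000 - (3)·3.000) / (7) = -1.571
  w = (-10 - (1)·-1.000 - (1)·-1.571) / (5) = -1.486
Iteration 2:
  u = (1 - (4)·-1.571 - (-2)·-1.486) / (-7) = -0.616
  v = (-5 - (3)·-0.616 - (3)·-1.486) / (7) = 0.187
  w = (-10 - (1)·-0.616 - (1)·0.187) / (5) = -1.914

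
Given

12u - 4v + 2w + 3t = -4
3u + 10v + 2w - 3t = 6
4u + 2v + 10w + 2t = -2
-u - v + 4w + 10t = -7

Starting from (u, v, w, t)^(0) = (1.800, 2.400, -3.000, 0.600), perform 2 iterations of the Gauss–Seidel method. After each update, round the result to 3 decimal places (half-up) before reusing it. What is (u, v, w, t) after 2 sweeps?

Iteration 1:
  u = (-4 - (-4)·2.400 - (2)·-3.000 - (3)·0.600) / (12) = 0.817
  v = (6 - (3)·0.817 - (2)·-3.000 - (-3)·0.600) / (10) = 1.135
  w = (-2 - (4)·0.817 - (2)·1.135 - (2)·0.600) / (10) = -0.874
  t = (-7 - (-1)·0.817 - (-1)·1.135 - (4)·-0.874) / (10) = -0.155
Iteration 2:
  u = (-4 - (-4)·1.135 - (2)·-0.874 - (3)·-0.155) / (12) = 0.229
  v = (6 - (3)·0.229 - (2)·-0.874 - (-3)·-0.155) / (10) = 0.660
  w = (-2 - (4)·0.229 - (2)·0.660 - (2)·-0.155) / (10) = -0.393
  t = (-7 - (-1)·0.229 - (-1)·0.660 - (4)·-0.393) / (10) = -0.454

(0.229, 0.660, -0.393, -0.454)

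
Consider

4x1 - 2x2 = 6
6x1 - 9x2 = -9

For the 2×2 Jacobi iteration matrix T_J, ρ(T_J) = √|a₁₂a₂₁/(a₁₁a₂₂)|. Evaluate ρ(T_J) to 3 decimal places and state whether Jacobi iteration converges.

a₁₂a₂₁/(a₁₁a₂₂) = (-2)·(6) / ((4)·(-9)) = 0.333333
ρ = √|0.333333| = √0.333333 = 0.577
ρ < 1, so Jacobi converges

0.577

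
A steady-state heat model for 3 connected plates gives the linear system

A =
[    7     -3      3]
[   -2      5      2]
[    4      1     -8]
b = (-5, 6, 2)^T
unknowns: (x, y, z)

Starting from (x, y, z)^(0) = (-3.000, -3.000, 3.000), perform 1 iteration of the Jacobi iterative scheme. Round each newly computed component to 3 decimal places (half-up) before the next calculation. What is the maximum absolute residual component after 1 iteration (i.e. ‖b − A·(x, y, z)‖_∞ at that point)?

Iteration 1:
  x = (-5 - (-3)·-3.000 - (3)·3.000) / (7) = -3.286
  y = (6 - (-2)·-3.000 - (2)·3.000) / (5) = -1.200
  z = (2 - (4)·-3.000 - (1)·-3.000) / (-8) = -2.125
Residual b − A·x = (20.777, 9.678, -0.656); ∞-norm = 20.777

20.777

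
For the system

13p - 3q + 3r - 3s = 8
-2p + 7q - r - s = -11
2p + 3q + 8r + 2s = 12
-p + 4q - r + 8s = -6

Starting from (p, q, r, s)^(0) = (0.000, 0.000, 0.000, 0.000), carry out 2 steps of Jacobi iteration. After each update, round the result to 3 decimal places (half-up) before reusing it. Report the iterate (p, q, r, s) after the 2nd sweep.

Iteration 1:
  p = (8 - (-3)·0.000 - (3)·0.000 - (-3)·0.000) / (13) = 0.615
  q = (-11 - (-2)·0.000 - (-1)·0.000 - (-1)·0.000) / (7) = -1.571
  r = (12 - (2)·0.000 - (3)·0.000 - (2)·0.000) / (8) = 1.500
  s = (-6 - (-1)·0.000 - (4)·0.000 - (-1)·0.000) / (8) = -0.750
Iteration 2:
  p = (8 - (-3)·-1.571 - (3)·1.500 - (-3)·-0.750) / (13) = -0.266
  q = (-11 - (-2)·0.615 - (-1)·1.500 - (-1)·-0.750) / (7) = -1.289
  r = (12 - (2)·0.615 - (3)·-1.571 - (2)·-0.750) / (8) = 2.123
  s = (-6 - (-1)·0.615 - (4)·-1.571 - (-1)·1.500) / (8) = 0.300

(-0.266, -1.289, 2.123, 0.300)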